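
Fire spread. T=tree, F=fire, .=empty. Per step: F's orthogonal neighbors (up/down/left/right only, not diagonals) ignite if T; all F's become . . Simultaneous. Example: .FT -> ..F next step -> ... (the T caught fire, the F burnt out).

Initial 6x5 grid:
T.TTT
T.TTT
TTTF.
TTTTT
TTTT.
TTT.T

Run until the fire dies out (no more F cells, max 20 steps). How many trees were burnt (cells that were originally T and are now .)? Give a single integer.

Answer: 23

Derivation:
Step 1: +3 fires, +1 burnt (F count now 3)
Step 2: +7 fires, +3 burnt (F count now 7)
Step 3: +5 fires, +7 burnt (F count now 5)
Step 4: +4 fires, +5 burnt (F count now 4)
Step 5: +3 fires, +4 burnt (F count now 3)
Step 6: +1 fires, +3 burnt (F count now 1)
Step 7: +0 fires, +1 burnt (F count now 0)
Fire out after step 7
Initially T: 24, now '.': 29
Total burnt (originally-T cells now '.'): 23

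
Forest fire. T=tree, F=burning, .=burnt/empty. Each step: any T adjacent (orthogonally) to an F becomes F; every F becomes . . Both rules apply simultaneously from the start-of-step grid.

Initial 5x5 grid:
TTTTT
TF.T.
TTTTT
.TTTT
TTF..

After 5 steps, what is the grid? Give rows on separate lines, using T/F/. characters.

Step 1: 5 trees catch fire, 2 burn out
  TFTTT
  F..T.
  TFTTT
  .TFTT
  TF...
Step 2: 7 trees catch fire, 5 burn out
  F.FTT
  ...T.
  F.FTT
  .F.FT
  F....
Step 3: 3 trees catch fire, 7 burn out
  ...FT
  ...T.
  ...FT
  ....F
  .....
Step 4: 3 trees catch fire, 3 burn out
  ....F
  ...F.
  ....F
  .....
  .....
Step 5: 0 trees catch fire, 3 burn out
  .....
  .....
  .....
  .....
  .....

.....
.....
.....
.....
.....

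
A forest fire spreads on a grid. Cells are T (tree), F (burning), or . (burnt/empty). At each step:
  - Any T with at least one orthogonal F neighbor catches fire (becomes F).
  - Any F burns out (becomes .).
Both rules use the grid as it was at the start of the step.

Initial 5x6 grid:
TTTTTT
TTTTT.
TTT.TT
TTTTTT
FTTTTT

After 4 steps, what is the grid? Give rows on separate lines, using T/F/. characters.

Step 1: 2 trees catch fire, 1 burn out
  TTTTTT
  TTTTT.
  TTT.TT
  FTTTTT
  .FTTTT
Step 2: 3 trees catch fire, 2 burn out
  TTTTTT
  TTTTT.
  FTT.TT
  .FTTTT
  ..FTTT
Step 3: 4 trees catch fire, 3 burn out
  TTTTTT
  FTTTT.
  .FT.TT
  ..FTTT
  ...FTT
Step 4: 5 trees catch fire, 4 burn out
  FTTTTT
  .FTTT.
  ..F.TT
  ...FTT
  ....FT

FTTTTT
.FTTT.
..F.TT
...FTT
....FT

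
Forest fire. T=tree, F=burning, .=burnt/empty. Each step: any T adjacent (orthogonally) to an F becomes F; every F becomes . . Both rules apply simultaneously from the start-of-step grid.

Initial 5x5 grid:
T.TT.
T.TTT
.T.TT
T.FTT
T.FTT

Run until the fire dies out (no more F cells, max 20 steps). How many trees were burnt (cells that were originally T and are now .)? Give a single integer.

Step 1: +2 fires, +2 burnt (F count now 2)
Step 2: +3 fires, +2 burnt (F count now 3)
Step 3: +2 fires, +3 burnt (F count now 2)
Step 4: +3 fires, +2 burnt (F count now 3)
Step 5: +1 fires, +3 burnt (F count now 1)
Step 6: +0 fires, +1 burnt (F count now 0)
Fire out after step 6
Initially T: 16, now '.': 20
Total burnt (originally-T cells now '.'): 11

Answer: 11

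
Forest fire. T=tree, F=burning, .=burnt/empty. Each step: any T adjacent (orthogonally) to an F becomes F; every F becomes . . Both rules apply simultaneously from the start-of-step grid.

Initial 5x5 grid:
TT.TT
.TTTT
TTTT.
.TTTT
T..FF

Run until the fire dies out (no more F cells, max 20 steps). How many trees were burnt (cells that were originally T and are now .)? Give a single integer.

Step 1: +2 fires, +2 burnt (F count now 2)
Step 2: +2 fires, +2 burnt (F count now 2)
Step 3: +3 fires, +2 burnt (F count now 3)
Step 4: +4 fires, +3 burnt (F count now 4)
Step 5: +3 fires, +4 burnt (F count now 3)
Step 6: +1 fires, +3 burnt (F count now 1)
Step 7: +1 fires, +1 burnt (F count now 1)
Step 8: +0 fires, +1 burnt (F count now 0)
Fire out after step 8
Initially T: 17, now '.': 24
Total burnt (originally-T cells now '.'): 16

Answer: 16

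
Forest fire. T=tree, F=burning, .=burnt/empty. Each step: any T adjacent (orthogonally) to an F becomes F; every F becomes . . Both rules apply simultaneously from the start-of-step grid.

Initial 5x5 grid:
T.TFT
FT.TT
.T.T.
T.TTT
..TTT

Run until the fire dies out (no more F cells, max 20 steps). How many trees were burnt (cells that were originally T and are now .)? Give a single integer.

Answer: 14

Derivation:
Step 1: +5 fires, +2 burnt (F count now 5)
Step 2: +3 fires, +5 burnt (F count now 3)
Step 3: +1 fires, +3 burnt (F count now 1)
Step 4: +3 fires, +1 burnt (F count now 3)
Step 5: +2 fires, +3 burnt (F count now 2)
Step 6: +0 fires, +2 burnt (F count now 0)
Fire out after step 6
Initially T: 15, now '.': 24
Total burnt (originally-T cells now '.'): 14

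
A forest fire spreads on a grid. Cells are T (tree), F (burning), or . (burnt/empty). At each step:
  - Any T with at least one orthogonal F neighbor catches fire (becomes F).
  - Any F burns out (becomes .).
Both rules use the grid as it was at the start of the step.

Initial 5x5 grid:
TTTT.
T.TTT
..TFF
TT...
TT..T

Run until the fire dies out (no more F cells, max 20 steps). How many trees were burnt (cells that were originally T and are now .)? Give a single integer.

Step 1: +3 fires, +2 burnt (F count now 3)
Step 2: +2 fires, +3 burnt (F count now 2)
Step 3: +1 fires, +2 burnt (F count now 1)
Step 4: +1 fires, +1 burnt (F count now 1)
Step 5: +1 fires, +1 burnt (F count now 1)
Step 6: +1 fires, +1 burnt (F count now 1)
Step 7: +0 fires, +1 burnt (F count now 0)
Fire out after step 7
Initially T: 14, now '.': 20
Total burnt (originally-T cells now '.'): 9

Answer: 9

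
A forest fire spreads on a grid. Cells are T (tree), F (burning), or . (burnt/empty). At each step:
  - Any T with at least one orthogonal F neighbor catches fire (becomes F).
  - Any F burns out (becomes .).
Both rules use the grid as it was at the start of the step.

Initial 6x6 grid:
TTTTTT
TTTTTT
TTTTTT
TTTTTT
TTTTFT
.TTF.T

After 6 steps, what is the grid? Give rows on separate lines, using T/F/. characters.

Step 1: 4 trees catch fire, 2 burn out
  TTTTTT
  TTTTTT
  TTTTTT
  TTTTFT
  TTTF.F
  .TF..T
Step 2: 6 trees catch fire, 4 burn out
  TTTTTT
  TTTTTT
  TTTTFT
  TTTF.F
  TTF...
  .F...F
Step 3: 5 trees catch fire, 6 burn out
  TTTTTT
  TTTTFT
  TTTF.F
  TTF...
  TF....
  ......
Step 4: 6 trees catch fire, 5 burn out
  TTTTFT
  TTTF.F
  TTF...
  TF....
  F.....
  ......
Step 5: 5 trees catch fire, 6 burn out
  TTTF.F
  TTF...
  TF....
  F.....
  ......
  ......
Step 6: 3 trees catch fire, 5 burn out
  TTF...
  TF....
  F.....
  ......
  ......
  ......

TTF...
TF....
F.....
......
......
......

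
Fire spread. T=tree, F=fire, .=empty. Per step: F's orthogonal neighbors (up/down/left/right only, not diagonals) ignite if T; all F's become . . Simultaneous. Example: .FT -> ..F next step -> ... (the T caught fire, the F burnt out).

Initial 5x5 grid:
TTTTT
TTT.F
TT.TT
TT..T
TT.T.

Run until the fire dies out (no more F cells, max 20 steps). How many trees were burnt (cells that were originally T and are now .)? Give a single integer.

Answer: 17

Derivation:
Step 1: +2 fires, +1 burnt (F count now 2)
Step 2: +3 fires, +2 burnt (F count now 3)
Step 3: +1 fires, +3 burnt (F count now 1)
Step 4: +2 fires, +1 burnt (F count now 2)
Step 5: +2 fires, +2 burnt (F count now 2)
Step 6: +2 fires, +2 burnt (F count now 2)
Step 7: +2 fires, +2 burnt (F count now 2)
Step 8: +2 fires, +2 burnt (F count now 2)
Step 9: +1 fires, +2 burnt (F count now 1)
Step 10: +0 fires, +1 burnt (F count now 0)
Fire out after step 10
Initially T: 18, now '.': 24
Total burnt (originally-T cells now '.'): 17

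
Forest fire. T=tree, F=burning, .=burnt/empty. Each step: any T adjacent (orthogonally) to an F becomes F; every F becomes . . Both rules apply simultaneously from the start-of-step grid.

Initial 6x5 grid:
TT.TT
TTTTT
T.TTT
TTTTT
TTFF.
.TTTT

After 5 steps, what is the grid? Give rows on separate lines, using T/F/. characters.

Step 1: 5 trees catch fire, 2 burn out
  TT.TT
  TTTTT
  T.TTT
  TTFFT
  TF...
  .TFFT
Step 2: 7 trees catch fire, 5 burn out
  TT.TT
  TTTTT
  T.FFT
  TF..F
  F....
  .F..F
Step 3: 4 trees catch fire, 7 burn out
  TT.TT
  TTFFT
  T...F
  F....
  .....
  .....
Step 4: 4 trees catch fire, 4 burn out
  TT.FT
  TF..F
  F....
  .....
  .....
  .....
Step 5: 3 trees catch fire, 4 burn out
  TF..F
  F....
  .....
  .....
  .....
  .....

TF..F
F....
.....
.....
.....
.....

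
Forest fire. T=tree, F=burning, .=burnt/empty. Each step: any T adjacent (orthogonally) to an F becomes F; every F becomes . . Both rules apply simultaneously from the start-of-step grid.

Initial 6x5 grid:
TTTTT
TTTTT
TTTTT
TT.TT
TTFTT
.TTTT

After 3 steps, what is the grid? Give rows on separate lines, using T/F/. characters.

Step 1: 3 trees catch fire, 1 burn out
  TTTTT
  TTTTT
  TTTTT
  TT.TT
  TF.FT
  .TFTT
Step 2: 6 trees catch fire, 3 burn out
  TTTTT
  TTTTT
  TTTTT
  TF.FT
  F...F
  .F.FT
Step 3: 5 trees catch fire, 6 burn out
  TTTTT
  TTTTT
  TFTFT
  F...F
  .....
  ....F

TTTTT
TTTTT
TFTFT
F...F
.....
....F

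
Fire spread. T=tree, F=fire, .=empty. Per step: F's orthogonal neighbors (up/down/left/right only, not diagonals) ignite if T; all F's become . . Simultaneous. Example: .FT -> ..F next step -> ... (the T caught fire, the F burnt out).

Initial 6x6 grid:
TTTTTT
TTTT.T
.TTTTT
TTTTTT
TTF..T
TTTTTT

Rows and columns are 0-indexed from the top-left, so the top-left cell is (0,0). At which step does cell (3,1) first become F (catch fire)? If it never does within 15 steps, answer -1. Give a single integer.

Step 1: cell (3,1)='T' (+3 fires, +1 burnt)
Step 2: cell (3,1)='F' (+6 fires, +3 burnt)
  -> target ignites at step 2
Step 3: cell (3,1)='.' (+7 fires, +6 burnt)
Step 4: cell (3,1)='.' (+6 fires, +7 burnt)
Step 5: cell (3,1)='.' (+5 fires, +6 burnt)
Step 6: cell (3,1)='.' (+3 fires, +5 burnt)
Step 7: cell (3,1)='.' (+1 fires, +3 burnt)
Step 8: cell (3,1)='.' (+0 fires, +1 burnt)
  fire out at step 8

2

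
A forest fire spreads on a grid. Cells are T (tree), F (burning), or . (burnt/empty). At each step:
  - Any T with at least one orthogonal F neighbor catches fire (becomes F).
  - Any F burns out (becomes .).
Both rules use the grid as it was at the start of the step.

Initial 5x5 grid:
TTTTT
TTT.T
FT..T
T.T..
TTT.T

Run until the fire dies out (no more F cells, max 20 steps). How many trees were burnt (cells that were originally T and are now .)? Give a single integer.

Answer: 16

Derivation:
Step 1: +3 fires, +1 burnt (F count now 3)
Step 2: +3 fires, +3 burnt (F count now 3)
Step 3: +3 fires, +3 burnt (F count now 3)
Step 4: +2 fires, +3 burnt (F count now 2)
Step 5: +2 fires, +2 burnt (F count now 2)
Step 6: +1 fires, +2 burnt (F count now 1)
Step 7: +1 fires, +1 burnt (F count now 1)
Step 8: +1 fires, +1 burnt (F count now 1)
Step 9: +0 fires, +1 burnt (F count now 0)
Fire out after step 9
Initially T: 17, now '.': 24
Total burnt (originally-T cells now '.'): 16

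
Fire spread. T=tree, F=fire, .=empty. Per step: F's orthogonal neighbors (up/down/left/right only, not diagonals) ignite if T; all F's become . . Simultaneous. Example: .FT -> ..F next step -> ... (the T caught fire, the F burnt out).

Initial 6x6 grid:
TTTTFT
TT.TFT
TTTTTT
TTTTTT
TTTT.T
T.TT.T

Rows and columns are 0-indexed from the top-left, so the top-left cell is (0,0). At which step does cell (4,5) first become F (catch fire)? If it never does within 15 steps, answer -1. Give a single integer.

Step 1: cell (4,5)='T' (+5 fires, +2 burnt)
Step 2: cell (4,5)='T' (+4 fires, +5 burnt)
Step 3: cell (4,5)='T' (+4 fires, +4 burnt)
Step 4: cell (4,5)='F' (+6 fires, +4 burnt)
  -> target ignites at step 4
Step 5: cell (4,5)='.' (+6 fires, +6 burnt)
Step 6: cell (4,5)='.' (+3 fires, +6 burnt)
Step 7: cell (4,5)='.' (+1 fires, +3 burnt)
Step 8: cell (4,5)='.' (+1 fires, +1 burnt)
Step 9: cell (4,5)='.' (+0 fires, +1 burnt)
  fire out at step 9

4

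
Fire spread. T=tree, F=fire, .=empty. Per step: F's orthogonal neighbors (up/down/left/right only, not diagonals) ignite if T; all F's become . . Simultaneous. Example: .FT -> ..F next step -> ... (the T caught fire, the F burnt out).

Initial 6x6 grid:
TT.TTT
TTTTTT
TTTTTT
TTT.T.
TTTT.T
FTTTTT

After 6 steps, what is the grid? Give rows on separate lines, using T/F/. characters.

Step 1: 2 trees catch fire, 1 burn out
  TT.TTT
  TTTTTT
  TTTTTT
  TTT.T.
  FTTT.T
  .FTTTT
Step 2: 3 trees catch fire, 2 burn out
  TT.TTT
  TTTTTT
  TTTTTT
  FTT.T.
  .FTT.T
  ..FTTT
Step 3: 4 trees catch fire, 3 burn out
  TT.TTT
  TTTTTT
  FTTTTT
  .FT.T.
  ..FT.T
  ...FTT
Step 4: 5 trees catch fire, 4 burn out
  TT.TTT
  FTTTTT
  .FTTTT
  ..F.T.
  ...F.T
  ....FT
Step 5: 4 trees catch fire, 5 burn out
  FT.TTT
  .FTTTT
  ..FTTT
  ....T.
  .....T
  .....F
Step 6: 4 trees catch fire, 4 burn out
  .F.TTT
  ..FTTT
  ...FTT
  ....T.
  .....F
  ......

.F.TTT
..FTTT
...FTT
....T.
.....F
......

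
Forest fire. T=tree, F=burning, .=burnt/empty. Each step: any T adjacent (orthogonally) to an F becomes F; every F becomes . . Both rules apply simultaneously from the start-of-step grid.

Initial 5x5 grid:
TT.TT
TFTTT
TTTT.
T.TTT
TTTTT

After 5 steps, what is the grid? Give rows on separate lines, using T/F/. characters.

Step 1: 4 trees catch fire, 1 burn out
  TF.TT
  F.FTT
  TFTT.
  T.TTT
  TTTTT
Step 2: 4 trees catch fire, 4 burn out
  F..TT
  ...FT
  F.FT.
  T.TTT
  TTTTT
Step 3: 5 trees catch fire, 4 burn out
  ...FT
  ....F
  ...F.
  F.FTT
  TTTTT
Step 4: 4 trees catch fire, 5 burn out
  ....F
  .....
  .....
  ...FT
  FTFTT
Step 5: 3 trees catch fire, 4 burn out
  .....
  .....
  .....
  ....F
  .F.FT

.....
.....
.....
....F
.F.FT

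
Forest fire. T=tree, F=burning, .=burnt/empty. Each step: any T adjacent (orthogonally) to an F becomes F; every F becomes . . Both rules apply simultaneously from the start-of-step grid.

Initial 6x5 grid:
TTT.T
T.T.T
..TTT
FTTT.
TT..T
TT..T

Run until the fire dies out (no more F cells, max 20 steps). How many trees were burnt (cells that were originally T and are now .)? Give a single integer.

Answer: 17

Derivation:
Step 1: +2 fires, +1 burnt (F count now 2)
Step 2: +3 fires, +2 burnt (F count now 3)
Step 3: +3 fires, +3 burnt (F count now 3)
Step 4: +2 fires, +3 burnt (F count now 2)
Step 5: +2 fires, +2 burnt (F count now 2)
Step 6: +2 fires, +2 burnt (F count now 2)
Step 7: +2 fires, +2 burnt (F count now 2)
Step 8: +1 fires, +2 burnt (F count now 1)
Step 9: +0 fires, +1 burnt (F count now 0)
Fire out after step 9
Initially T: 19, now '.': 28
Total burnt (originally-T cells now '.'): 17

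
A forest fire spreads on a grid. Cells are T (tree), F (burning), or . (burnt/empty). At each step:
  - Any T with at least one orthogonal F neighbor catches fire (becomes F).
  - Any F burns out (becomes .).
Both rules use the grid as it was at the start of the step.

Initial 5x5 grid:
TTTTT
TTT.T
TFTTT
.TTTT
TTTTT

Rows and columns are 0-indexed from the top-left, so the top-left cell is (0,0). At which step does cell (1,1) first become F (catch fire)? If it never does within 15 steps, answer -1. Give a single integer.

Step 1: cell (1,1)='F' (+4 fires, +1 burnt)
  -> target ignites at step 1
Step 2: cell (1,1)='.' (+6 fires, +4 burnt)
Step 3: cell (1,1)='.' (+6 fires, +6 burnt)
Step 4: cell (1,1)='.' (+4 fires, +6 burnt)
Step 5: cell (1,1)='.' (+2 fires, +4 burnt)
Step 6: cell (1,1)='.' (+0 fires, +2 burnt)
  fire out at step 6

1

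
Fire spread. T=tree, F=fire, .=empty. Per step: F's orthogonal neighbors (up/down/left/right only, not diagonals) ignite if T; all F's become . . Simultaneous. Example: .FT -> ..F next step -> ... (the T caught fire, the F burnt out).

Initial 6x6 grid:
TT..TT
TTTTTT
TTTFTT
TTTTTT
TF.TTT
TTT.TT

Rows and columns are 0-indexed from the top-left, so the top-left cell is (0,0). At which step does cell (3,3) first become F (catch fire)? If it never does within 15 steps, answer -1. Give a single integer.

Step 1: cell (3,3)='F' (+7 fires, +2 burnt)
  -> target ignites at step 1
Step 2: cell (3,3)='.' (+10 fires, +7 burnt)
Step 3: cell (3,3)='.' (+6 fires, +10 burnt)
Step 4: cell (3,3)='.' (+5 fires, +6 burnt)
Step 5: cell (3,3)='.' (+2 fires, +5 burnt)
Step 6: cell (3,3)='.' (+0 fires, +2 burnt)
  fire out at step 6

1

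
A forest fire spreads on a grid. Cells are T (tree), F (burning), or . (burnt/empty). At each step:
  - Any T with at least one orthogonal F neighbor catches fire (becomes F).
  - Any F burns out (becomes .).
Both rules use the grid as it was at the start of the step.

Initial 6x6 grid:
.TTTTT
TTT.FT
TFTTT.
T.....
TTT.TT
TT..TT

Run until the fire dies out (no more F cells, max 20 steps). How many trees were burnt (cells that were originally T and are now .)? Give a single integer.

Step 1: +6 fires, +2 burnt (F count now 6)
Step 2: +7 fires, +6 burnt (F count now 7)
Step 3: +2 fires, +7 burnt (F count now 2)
Step 4: +2 fires, +2 burnt (F count now 2)
Step 5: +2 fires, +2 burnt (F count now 2)
Step 6: +0 fires, +2 burnt (F count now 0)
Fire out after step 6
Initially T: 23, now '.': 32
Total burnt (originally-T cells now '.'): 19

Answer: 19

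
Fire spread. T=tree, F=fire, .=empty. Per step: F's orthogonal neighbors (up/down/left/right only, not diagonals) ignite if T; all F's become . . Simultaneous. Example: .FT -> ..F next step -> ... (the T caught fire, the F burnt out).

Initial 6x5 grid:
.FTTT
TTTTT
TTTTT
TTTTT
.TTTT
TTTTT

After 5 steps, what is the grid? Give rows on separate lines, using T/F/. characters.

Step 1: 2 trees catch fire, 1 burn out
  ..FTT
  TFTTT
  TTTTT
  TTTTT
  .TTTT
  TTTTT
Step 2: 4 trees catch fire, 2 burn out
  ...FT
  F.FTT
  TFTTT
  TTTTT
  .TTTT
  TTTTT
Step 3: 5 trees catch fire, 4 burn out
  ....F
  ...FT
  F.FTT
  TFTTT
  .TTTT
  TTTTT
Step 4: 5 trees catch fire, 5 burn out
  .....
  ....F
  ...FT
  F.FTT
  .FTTT
  TTTTT
Step 5: 4 trees catch fire, 5 burn out
  .....
  .....
  ....F
  ...FT
  ..FTT
  TFTTT

.....
.....
....F
...FT
..FTT
TFTTT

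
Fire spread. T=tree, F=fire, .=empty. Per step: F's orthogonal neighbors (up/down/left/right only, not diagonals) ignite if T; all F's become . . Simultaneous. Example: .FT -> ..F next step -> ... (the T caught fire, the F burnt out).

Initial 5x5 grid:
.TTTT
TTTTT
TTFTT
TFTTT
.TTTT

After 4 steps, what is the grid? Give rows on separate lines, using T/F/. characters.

Step 1: 6 trees catch fire, 2 burn out
  .TTTT
  TTFTT
  TF.FT
  F.FTT
  .FTTT
Step 2: 7 trees catch fire, 6 burn out
  .TFTT
  TF.FT
  F...F
  ...FT
  ..FTT
Step 3: 6 trees catch fire, 7 burn out
  .F.FT
  F...F
  .....
  ....F
  ...FT
Step 4: 2 trees catch fire, 6 burn out
  ....F
  .....
  .....
  .....
  ....F

....F
.....
.....
.....
....F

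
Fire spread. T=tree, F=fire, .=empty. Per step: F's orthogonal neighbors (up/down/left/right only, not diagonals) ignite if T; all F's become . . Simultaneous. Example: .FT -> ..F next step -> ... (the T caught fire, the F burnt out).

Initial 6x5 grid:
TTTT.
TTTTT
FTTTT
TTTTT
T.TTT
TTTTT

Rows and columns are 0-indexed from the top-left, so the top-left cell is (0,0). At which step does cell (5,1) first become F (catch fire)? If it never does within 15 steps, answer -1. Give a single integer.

Step 1: cell (5,1)='T' (+3 fires, +1 burnt)
Step 2: cell (5,1)='T' (+5 fires, +3 burnt)
Step 3: cell (5,1)='T' (+5 fires, +5 burnt)
Step 4: cell (5,1)='F' (+6 fires, +5 burnt)
  -> target ignites at step 4
Step 5: cell (5,1)='.' (+5 fires, +6 burnt)
Step 6: cell (5,1)='.' (+2 fires, +5 burnt)
Step 7: cell (5,1)='.' (+1 fires, +2 burnt)
Step 8: cell (5,1)='.' (+0 fires, +1 burnt)
  fire out at step 8

4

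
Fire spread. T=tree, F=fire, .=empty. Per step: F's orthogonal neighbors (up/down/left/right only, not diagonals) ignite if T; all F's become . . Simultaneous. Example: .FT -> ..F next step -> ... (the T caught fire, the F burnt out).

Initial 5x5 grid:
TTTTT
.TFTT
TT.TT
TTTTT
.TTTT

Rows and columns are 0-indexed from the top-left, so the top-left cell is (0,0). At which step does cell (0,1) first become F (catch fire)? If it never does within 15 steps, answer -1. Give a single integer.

Step 1: cell (0,1)='T' (+3 fires, +1 burnt)
Step 2: cell (0,1)='F' (+5 fires, +3 burnt)
  -> target ignites at step 2
Step 3: cell (0,1)='.' (+6 fires, +5 burnt)
Step 4: cell (0,1)='.' (+5 fires, +6 burnt)
Step 5: cell (0,1)='.' (+2 fires, +5 burnt)
Step 6: cell (0,1)='.' (+0 fires, +2 burnt)
  fire out at step 6

2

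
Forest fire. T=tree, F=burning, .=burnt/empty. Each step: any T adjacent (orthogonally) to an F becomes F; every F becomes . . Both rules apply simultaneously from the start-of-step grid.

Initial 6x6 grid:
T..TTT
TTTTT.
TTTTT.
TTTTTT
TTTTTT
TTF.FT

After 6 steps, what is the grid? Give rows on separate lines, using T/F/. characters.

Step 1: 4 trees catch fire, 2 burn out
  T..TTT
  TTTTT.
  TTTTT.
  TTTTTT
  TTFTFT
  TF...F
Step 2: 6 trees catch fire, 4 burn out
  T..TTT
  TTTTT.
  TTTTT.
  TTFTFT
  TF.F.F
  F.....
Step 3: 6 trees catch fire, 6 burn out
  T..TTT
  TTTTT.
  TTFTF.
  TF.F.F
  F.....
  ......
Step 4: 5 trees catch fire, 6 burn out
  T..TTT
  TTFTF.
  TF.F..
  F.....
  ......
  ......
Step 5: 4 trees catch fire, 5 burn out
  T..TFT
  TF.F..
  F.....
  ......
  ......
  ......
Step 6: 3 trees catch fire, 4 burn out
  T..F.F
  F.....
  ......
  ......
  ......
  ......

T..F.F
F.....
......
......
......
......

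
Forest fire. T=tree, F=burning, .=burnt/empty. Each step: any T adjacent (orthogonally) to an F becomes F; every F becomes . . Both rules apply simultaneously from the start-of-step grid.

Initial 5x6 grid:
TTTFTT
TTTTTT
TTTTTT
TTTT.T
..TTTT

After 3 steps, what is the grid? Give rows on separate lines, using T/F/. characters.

Step 1: 3 trees catch fire, 1 burn out
  TTF.FT
  TTTFTT
  TTTTTT
  TTTT.T
  ..TTTT
Step 2: 5 trees catch fire, 3 burn out
  TF...F
  TTF.FT
  TTTFTT
  TTTT.T
  ..TTTT
Step 3: 6 trees catch fire, 5 burn out
  F.....
  TF...F
  TTF.FT
  TTTF.T
  ..TTTT

F.....
TF...F
TTF.FT
TTTF.T
..TTTT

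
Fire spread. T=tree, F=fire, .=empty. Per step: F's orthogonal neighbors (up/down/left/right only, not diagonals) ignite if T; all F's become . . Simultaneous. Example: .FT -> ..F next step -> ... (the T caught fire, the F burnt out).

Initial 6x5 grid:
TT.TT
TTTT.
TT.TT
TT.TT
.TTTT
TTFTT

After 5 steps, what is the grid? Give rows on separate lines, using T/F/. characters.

Step 1: 3 trees catch fire, 1 burn out
  TT.TT
  TTTT.
  TT.TT
  TT.TT
  .TFTT
  TF.FT
Step 2: 4 trees catch fire, 3 burn out
  TT.TT
  TTTT.
  TT.TT
  TT.TT
  .F.FT
  F...F
Step 3: 3 trees catch fire, 4 burn out
  TT.TT
  TTTT.
  TT.TT
  TF.FT
  ....F
  .....
Step 4: 4 trees catch fire, 3 burn out
  TT.TT
  TTTT.
  TF.FT
  F...F
  .....
  .....
Step 5: 4 trees catch fire, 4 burn out
  TT.TT
  TFTF.
  F...F
  .....
  .....
  .....

TT.TT
TFTF.
F...F
.....
.....
.....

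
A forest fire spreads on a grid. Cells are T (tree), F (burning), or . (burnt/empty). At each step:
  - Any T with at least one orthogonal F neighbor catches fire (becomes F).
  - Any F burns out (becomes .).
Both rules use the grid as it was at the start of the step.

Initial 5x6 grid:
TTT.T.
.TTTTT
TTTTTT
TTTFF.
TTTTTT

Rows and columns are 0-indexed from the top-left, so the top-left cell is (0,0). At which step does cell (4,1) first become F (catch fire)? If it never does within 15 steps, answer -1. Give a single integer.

Step 1: cell (4,1)='T' (+5 fires, +2 burnt)
Step 2: cell (4,1)='T' (+7 fires, +5 burnt)
Step 3: cell (4,1)='F' (+6 fires, +7 burnt)
  -> target ignites at step 3
Step 4: cell (4,1)='.' (+4 fires, +6 burnt)
Step 5: cell (4,1)='.' (+1 fires, +4 burnt)
Step 6: cell (4,1)='.' (+1 fires, +1 burnt)
Step 7: cell (4,1)='.' (+0 fires, +1 burnt)
  fire out at step 7

3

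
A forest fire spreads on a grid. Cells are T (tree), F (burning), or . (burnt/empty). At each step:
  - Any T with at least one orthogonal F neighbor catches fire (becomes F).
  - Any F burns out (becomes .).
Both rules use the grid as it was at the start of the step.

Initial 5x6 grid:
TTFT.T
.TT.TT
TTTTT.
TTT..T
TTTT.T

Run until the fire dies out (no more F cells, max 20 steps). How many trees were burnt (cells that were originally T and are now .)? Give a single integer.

Step 1: +3 fires, +1 burnt (F count now 3)
Step 2: +3 fires, +3 burnt (F count now 3)
Step 3: +3 fires, +3 burnt (F count now 3)
Step 4: +4 fires, +3 burnt (F count now 4)
Step 5: +4 fires, +4 burnt (F count now 4)
Step 6: +2 fires, +4 burnt (F count now 2)
Step 7: +1 fires, +2 burnt (F count now 1)
Step 8: +0 fires, +1 burnt (F count now 0)
Fire out after step 8
Initially T: 22, now '.': 28
Total burnt (originally-T cells now '.'): 20

Answer: 20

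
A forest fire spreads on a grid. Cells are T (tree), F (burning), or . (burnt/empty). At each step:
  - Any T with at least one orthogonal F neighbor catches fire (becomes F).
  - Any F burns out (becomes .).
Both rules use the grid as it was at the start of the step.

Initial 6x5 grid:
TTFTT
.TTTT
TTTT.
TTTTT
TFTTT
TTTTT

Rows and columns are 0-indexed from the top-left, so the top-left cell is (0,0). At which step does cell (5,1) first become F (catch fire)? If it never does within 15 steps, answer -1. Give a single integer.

Step 1: cell (5,1)='F' (+7 fires, +2 burnt)
  -> target ignites at step 1
Step 2: cell (5,1)='.' (+11 fires, +7 burnt)
Step 3: cell (5,1)='.' (+6 fires, +11 burnt)
Step 4: cell (5,1)='.' (+2 fires, +6 burnt)
Step 5: cell (5,1)='.' (+0 fires, +2 burnt)
  fire out at step 5

1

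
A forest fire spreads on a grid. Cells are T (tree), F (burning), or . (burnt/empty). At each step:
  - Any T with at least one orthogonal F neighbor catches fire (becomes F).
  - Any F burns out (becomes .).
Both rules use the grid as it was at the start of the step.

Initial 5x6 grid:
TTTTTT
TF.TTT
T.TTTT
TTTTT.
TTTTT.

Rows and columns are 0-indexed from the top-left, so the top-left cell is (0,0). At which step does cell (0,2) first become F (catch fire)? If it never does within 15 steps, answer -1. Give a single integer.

Step 1: cell (0,2)='T' (+2 fires, +1 burnt)
Step 2: cell (0,2)='F' (+3 fires, +2 burnt)
  -> target ignites at step 2
Step 3: cell (0,2)='.' (+2 fires, +3 burnt)
Step 4: cell (0,2)='.' (+4 fires, +2 burnt)
Step 5: cell (0,2)='.' (+5 fires, +4 burnt)
Step 6: cell (0,2)='.' (+5 fires, +5 burnt)
Step 7: cell (0,2)='.' (+3 fires, +5 burnt)
Step 8: cell (0,2)='.' (+1 fires, +3 burnt)
Step 9: cell (0,2)='.' (+0 fires, +1 burnt)
  fire out at step 9

2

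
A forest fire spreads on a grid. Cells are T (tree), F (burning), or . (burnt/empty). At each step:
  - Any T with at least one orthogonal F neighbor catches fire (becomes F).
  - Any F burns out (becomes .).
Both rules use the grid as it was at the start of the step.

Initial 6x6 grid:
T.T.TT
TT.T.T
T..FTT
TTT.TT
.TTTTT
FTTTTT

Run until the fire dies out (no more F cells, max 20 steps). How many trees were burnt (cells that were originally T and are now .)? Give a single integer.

Answer: 25

Derivation:
Step 1: +3 fires, +2 burnt (F count now 3)
Step 2: +4 fires, +3 burnt (F count now 4)
Step 3: +6 fires, +4 burnt (F count now 6)
Step 4: +6 fires, +6 burnt (F count now 6)
Step 5: +3 fires, +6 burnt (F count now 3)
Step 6: +1 fires, +3 burnt (F count now 1)
Step 7: +2 fires, +1 burnt (F count now 2)
Step 8: +0 fires, +2 burnt (F count now 0)
Fire out after step 8
Initially T: 26, now '.': 35
Total burnt (originally-T cells now '.'): 25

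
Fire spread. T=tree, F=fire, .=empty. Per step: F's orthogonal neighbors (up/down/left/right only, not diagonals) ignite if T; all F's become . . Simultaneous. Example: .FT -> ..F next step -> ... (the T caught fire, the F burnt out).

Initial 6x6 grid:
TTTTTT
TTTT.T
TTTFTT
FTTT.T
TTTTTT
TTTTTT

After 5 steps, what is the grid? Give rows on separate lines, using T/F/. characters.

Step 1: 7 trees catch fire, 2 burn out
  TTTTTT
  TTTF.T
  FTF.FT
  .FTF.T
  FTTTTT
  TTTTTT
Step 2: 9 trees catch fire, 7 burn out
  TTTFTT
  FTF..T
  .F...F
  ..F..T
  .FTFTT
  FTTTTT
Step 3: 10 trees catch fire, 9 burn out
  FTF.FT
  .F...F
  ......
  .....F
  ..F.FT
  .FTFTT
Step 4: 5 trees catch fire, 10 burn out
  .F...F
  ......
  ......
  ......
  .....F
  ..F.FT
Step 5: 1 trees catch fire, 5 burn out
  ......
  ......
  ......
  ......
  ......
  .....F

......
......
......
......
......
.....F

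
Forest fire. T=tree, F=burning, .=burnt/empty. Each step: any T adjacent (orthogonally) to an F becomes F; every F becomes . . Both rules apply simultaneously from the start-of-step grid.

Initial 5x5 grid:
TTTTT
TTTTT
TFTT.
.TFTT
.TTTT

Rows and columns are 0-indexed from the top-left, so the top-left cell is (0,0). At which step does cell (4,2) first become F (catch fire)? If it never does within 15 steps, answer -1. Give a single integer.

Step 1: cell (4,2)='F' (+6 fires, +2 burnt)
  -> target ignites at step 1
Step 2: cell (4,2)='.' (+7 fires, +6 burnt)
Step 3: cell (4,2)='.' (+4 fires, +7 burnt)
Step 4: cell (4,2)='.' (+2 fires, +4 burnt)
Step 5: cell (4,2)='.' (+1 fires, +2 burnt)
Step 6: cell (4,2)='.' (+0 fires, +1 burnt)
  fire out at step 6

1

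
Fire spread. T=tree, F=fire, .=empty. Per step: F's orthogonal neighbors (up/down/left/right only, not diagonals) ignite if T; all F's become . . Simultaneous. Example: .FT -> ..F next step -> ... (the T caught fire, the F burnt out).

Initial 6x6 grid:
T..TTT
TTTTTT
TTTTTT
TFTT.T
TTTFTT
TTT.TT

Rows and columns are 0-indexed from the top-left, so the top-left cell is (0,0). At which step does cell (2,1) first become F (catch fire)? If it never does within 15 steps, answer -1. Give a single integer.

Step 1: cell (2,1)='F' (+7 fires, +2 burnt)
  -> target ignites at step 1
Step 2: cell (2,1)='.' (+9 fires, +7 burnt)
Step 3: cell (2,1)='.' (+7 fires, +9 burnt)
Step 4: cell (2,1)='.' (+4 fires, +7 burnt)
Step 5: cell (2,1)='.' (+2 fires, +4 burnt)
Step 6: cell (2,1)='.' (+1 fires, +2 burnt)
Step 7: cell (2,1)='.' (+0 fires, +1 burnt)
  fire out at step 7

1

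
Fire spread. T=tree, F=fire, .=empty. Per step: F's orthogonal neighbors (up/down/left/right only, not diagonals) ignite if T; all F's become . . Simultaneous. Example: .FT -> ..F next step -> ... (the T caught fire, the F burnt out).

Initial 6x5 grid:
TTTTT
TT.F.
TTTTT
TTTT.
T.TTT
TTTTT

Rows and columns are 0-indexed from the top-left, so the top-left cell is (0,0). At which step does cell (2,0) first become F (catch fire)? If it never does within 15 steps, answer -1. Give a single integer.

Step 1: cell (2,0)='T' (+2 fires, +1 burnt)
Step 2: cell (2,0)='T' (+5 fires, +2 burnt)
Step 3: cell (2,0)='T' (+4 fires, +5 burnt)
Step 4: cell (2,0)='F' (+7 fires, +4 burnt)
  -> target ignites at step 4
Step 5: cell (2,0)='.' (+4 fires, +7 burnt)
Step 6: cell (2,0)='.' (+2 fires, +4 burnt)
Step 7: cell (2,0)='.' (+1 fires, +2 burnt)
Step 8: cell (2,0)='.' (+0 fires, +1 burnt)
  fire out at step 8

4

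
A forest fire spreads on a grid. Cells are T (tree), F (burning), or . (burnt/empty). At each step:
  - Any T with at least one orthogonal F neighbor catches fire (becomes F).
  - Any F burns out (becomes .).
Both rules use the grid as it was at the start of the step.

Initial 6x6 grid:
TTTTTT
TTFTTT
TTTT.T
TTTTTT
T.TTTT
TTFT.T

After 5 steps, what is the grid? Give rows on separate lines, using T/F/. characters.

Step 1: 7 trees catch fire, 2 burn out
  TTFTTT
  TF.FTT
  TTFT.T
  TTTTTT
  T.FTTT
  TF.F.T
Step 2: 9 trees catch fire, 7 burn out
  TF.FTT
  F...FT
  TF.F.T
  TTFTTT
  T..FTT
  F....T
Step 3: 8 trees catch fire, 9 burn out
  F...FT
  .....F
  F....T
  TF.FTT
  F...FT
  .....T
Step 4: 5 trees catch fire, 8 burn out
  .....F
  ......
  .....F
  F...FT
  .....F
  .....T
Step 5: 2 trees catch fire, 5 burn out
  ......
  ......
  ......
  .....F
  ......
  .....F

......
......
......
.....F
......
.....F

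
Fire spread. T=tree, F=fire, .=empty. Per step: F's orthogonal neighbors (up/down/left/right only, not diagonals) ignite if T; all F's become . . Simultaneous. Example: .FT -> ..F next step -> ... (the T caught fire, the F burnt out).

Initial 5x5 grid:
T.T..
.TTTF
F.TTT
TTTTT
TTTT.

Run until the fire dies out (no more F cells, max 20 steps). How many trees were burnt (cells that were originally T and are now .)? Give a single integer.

Step 1: +3 fires, +2 burnt (F count now 3)
Step 2: +5 fires, +3 burnt (F count now 5)
Step 3: +6 fires, +5 burnt (F count now 6)
Step 4: +2 fires, +6 burnt (F count now 2)
Step 5: +0 fires, +2 burnt (F count now 0)
Fire out after step 5
Initially T: 17, now '.': 24
Total burnt (originally-T cells now '.'): 16

Answer: 16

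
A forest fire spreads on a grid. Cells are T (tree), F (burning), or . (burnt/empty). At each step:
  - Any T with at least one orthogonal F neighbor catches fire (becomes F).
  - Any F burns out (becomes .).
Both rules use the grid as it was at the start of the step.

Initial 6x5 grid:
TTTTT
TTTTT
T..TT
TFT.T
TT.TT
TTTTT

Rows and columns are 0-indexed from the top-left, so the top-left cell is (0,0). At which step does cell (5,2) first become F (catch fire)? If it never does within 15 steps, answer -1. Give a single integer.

Step 1: cell (5,2)='T' (+3 fires, +1 burnt)
Step 2: cell (5,2)='T' (+3 fires, +3 burnt)
Step 3: cell (5,2)='F' (+3 fires, +3 burnt)
  -> target ignites at step 3
Step 4: cell (5,2)='.' (+3 fires, +3 burnt)
Step 5: cell (5,2)='.' (+4 fires, +3 burnt)
Step 6: cell (5,2)='.' (+3 fires, +4 burnt)
Step 7: cell (5,2)='.' (+4 fires, +3 burnt)
Step 8: cell (5,2)='.' (+2 fires, +4 burnt)
Step 9: cell (5,2)='.' (+0 fires, +2 burnt)
  fire out at step 9

3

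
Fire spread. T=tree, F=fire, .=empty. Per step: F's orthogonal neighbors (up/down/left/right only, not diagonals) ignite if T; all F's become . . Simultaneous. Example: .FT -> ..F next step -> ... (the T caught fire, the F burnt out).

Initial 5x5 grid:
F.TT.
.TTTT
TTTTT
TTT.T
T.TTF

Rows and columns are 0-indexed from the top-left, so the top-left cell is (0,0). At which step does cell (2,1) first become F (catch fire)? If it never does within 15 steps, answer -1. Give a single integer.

Step 1: cell (2,1)='T' (+2 fires, +2 burnt)
Step 2: cell (2,1)='T' (+2 fires, +2 burnt)
Step 3: cell (2,1)='T' (+3 fires, +2 burnt)
Step 4: cell (2,1)='T' (+3 fires, +3 burnt)
Step 5: cell (2,1)='F' (+4 fires, +3 burnt)
  -> target ignites at step 5
Step 6: cell (2,1)='.' (+4 fires, +4 burnt)
Step 7: cell (2,1)='.' (+0 fires, +4 burnt)
  fire out at step 7

5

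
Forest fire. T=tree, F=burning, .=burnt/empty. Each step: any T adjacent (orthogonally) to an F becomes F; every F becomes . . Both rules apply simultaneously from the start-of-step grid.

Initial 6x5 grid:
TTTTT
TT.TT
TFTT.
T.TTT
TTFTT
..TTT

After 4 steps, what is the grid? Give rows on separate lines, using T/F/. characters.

Step 1: 7 trees catch fire, 2 burn out
  TTTTT
  TF.TT
  F.FT.
  T.FTT
  TF.FT
  ..FTT
Step 2: 8 trees catch fire, 7 burn out
  TFTTT
  F..TT
  ...F.
  F..FT
  F...F
  ...FT
Step 3: 5 trees catch fire, 8 burn out
  F.FTT
  ...FT
  .....
  ....F
  .....
  ....F
Step 4: 2 trees catch fire, 5 burn out
  ...FT
  ....F
  .....
  .....
  .....
  .....

...FT
....F
.....
.....
.....
.....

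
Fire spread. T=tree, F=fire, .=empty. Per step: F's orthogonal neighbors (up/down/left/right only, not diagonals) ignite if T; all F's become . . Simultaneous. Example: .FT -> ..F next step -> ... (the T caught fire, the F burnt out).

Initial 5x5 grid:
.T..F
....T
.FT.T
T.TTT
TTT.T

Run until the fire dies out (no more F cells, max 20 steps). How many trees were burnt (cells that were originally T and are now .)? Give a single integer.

Answer: 11

Derivation:
Step 1: +2 fires, +2 burnt (F count now 2)
Step 2: +2 fires, +2 burnt (F count now 2)
Step 3: +3 fires, +2 burnt (F count now 3)
Step 4: +2 fires, +3 burnt (F count now 2)
Step 5: +1 fires, +2 burnt (F count now 1)
Step 6: +1 fires, +1 burnt (F count now 1)
Step 7: +0 fires, +1 burnt (F count now 0)
Fire out after step 7
Initially T: 12, now '.': 24
Total burnt (originally-T cells now '.'): 11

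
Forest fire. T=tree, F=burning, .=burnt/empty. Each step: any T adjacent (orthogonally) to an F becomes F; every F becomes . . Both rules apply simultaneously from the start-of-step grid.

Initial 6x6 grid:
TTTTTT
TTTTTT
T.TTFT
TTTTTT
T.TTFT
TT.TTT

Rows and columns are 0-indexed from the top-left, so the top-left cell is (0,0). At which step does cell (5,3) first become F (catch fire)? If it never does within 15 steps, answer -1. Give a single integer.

Step 1: cell (5,3)='T' (+7 fires, +2 burnt)
Step 2: cell (5,3)='F' (+9 fires, +7 burnt)
  -> target ignites at step 2
Step 3: cell (5,3)='.' (+4 fires, +9 burnt)
Step 4: cell (5,3)='.' (+3 fires, +4 burnt)
Step 5: cell (5,3)='.' (+3 fires, +3 burnt)
Step 6: cell (5,3)='.' (+3 fires, +3 burnt)
Step 7: cell (5,3)='.' (+1 fires, +3 burnt)
Step 8: cell (5,3)='.' (+1 fires, +1 burnt)
Step 9: cell (5,3)='.' (+0 fires, +1 burnt)
  fire out at step 9

2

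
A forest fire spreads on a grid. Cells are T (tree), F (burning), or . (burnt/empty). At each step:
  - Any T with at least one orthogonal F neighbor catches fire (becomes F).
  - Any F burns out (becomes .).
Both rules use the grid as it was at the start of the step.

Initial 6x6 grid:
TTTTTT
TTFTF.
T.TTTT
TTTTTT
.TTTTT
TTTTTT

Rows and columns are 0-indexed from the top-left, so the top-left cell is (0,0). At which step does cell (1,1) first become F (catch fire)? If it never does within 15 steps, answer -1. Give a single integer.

Step 1: cell (1,1)='F' (+6 fires, +2 burnt)
  -> target ignites at step 1
Step 2: cell (1,1)='.' (+8 fires, +6 burnt)
Step 3: cell (1,1)='.' (+7 fires, +8 burnt)
Step 4: cell (1,1)='.' (+6 fires, +7 burnt)
Step 5: cell (1,1)='.' (+3 fires, +6 burnt)
Step 6: cell (1,1)='.' (+1 fires, +3 burnt)
Step 7: cell (1,1)='.' (+0 fires, +1 burnt)
  fire out at step 7

1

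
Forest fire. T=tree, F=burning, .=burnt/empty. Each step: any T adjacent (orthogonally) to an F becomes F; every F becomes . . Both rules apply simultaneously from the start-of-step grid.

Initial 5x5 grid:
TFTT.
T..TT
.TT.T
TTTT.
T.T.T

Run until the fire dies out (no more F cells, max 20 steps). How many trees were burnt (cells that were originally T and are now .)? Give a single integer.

Answer: 7

Derivation:
Step 1: +2 fires, +1 burnt (F count now 2)
Step 2: +2 fires, +2 burnt (F count now 2)
Step 3: +1 fires, +2 burnt (F count now 1)
Step 4: +1 fires, +1 burnt (F count now 1)
Step 5: +1 fires, +1 burnt (F count now 1)
Step 6: +0 fires, +1 burnt (F count now 0)
Fire out after step 6
Initially T: 16, now '.': 16
Total burnt (originally-T cells now '.'): 7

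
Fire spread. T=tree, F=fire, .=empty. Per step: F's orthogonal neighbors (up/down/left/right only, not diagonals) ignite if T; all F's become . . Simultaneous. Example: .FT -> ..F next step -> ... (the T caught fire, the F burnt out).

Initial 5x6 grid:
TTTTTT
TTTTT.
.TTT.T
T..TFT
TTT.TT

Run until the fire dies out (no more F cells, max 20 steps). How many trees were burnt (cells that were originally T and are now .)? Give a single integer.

Step 1: +3 fires, +1 burnt (F count now 3)
Step 2: +3 fires, +3 burnt (F count now 3)
Step 3: +2 fires, +3 burnt (F count now 2)
Step 4: +4 fires, +2 burnt (F count now 4)
Step 5: +3 fires, +4 burnt (F count now 3)
Step 6: +3 fires, +3 burnt (F count now 3)
Step 7: +1 fires, +3 burnt (F count now 1)
Step 8: +0 fires, +1 burnt (F count now 0)
Fire out after step 8
Initially T: 23, now '.': 26
Total burnt (originally-T cells now '.'): 19

Answer: 19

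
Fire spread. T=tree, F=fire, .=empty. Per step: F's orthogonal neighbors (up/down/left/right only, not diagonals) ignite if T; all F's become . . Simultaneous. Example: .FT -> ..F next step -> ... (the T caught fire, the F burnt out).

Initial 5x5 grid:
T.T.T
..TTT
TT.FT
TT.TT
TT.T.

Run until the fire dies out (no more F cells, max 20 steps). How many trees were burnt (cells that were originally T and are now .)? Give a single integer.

Step 1: +3 fires, +1 burnt (F count now 3)
Step 2: +4 fires, +3 burnt (F count now 4)
Step 3: +2 fires, +4 burnt (F count now 2)
Step 4: +0 fires, +2 burnt (F count now 0)
Fire out after step 4
Initially T: 16, now '.': 18
Total burnt (originally-T cells now '.'): 9

Answer: 9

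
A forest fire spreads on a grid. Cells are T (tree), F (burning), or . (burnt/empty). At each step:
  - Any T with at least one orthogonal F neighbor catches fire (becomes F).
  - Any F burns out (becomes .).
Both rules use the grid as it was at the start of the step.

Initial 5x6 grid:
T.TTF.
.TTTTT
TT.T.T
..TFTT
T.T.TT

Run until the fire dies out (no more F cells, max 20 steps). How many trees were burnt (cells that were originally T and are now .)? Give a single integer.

Step 1: +5 fires, +2 burnt (F count now 5)
Step 2: +6 fires, +5 burnt (F count now 6)
Step 3: +3 fires, +6 burnt (F count now 3)
Step 4: +1 fires, +3 burnt (F count now 1)
Step 5: +1 fires, +1 burnt (F count now 1)
Step 6: +1 fires, +1 burnt (F count now 1)
Step 7: +0 fires, +1 burnt (F count now 0)
Fire out after step 7
Initially T: 19, now '.': 28
Total burnt (originally-T cells now '.'): 17

Answer: 17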